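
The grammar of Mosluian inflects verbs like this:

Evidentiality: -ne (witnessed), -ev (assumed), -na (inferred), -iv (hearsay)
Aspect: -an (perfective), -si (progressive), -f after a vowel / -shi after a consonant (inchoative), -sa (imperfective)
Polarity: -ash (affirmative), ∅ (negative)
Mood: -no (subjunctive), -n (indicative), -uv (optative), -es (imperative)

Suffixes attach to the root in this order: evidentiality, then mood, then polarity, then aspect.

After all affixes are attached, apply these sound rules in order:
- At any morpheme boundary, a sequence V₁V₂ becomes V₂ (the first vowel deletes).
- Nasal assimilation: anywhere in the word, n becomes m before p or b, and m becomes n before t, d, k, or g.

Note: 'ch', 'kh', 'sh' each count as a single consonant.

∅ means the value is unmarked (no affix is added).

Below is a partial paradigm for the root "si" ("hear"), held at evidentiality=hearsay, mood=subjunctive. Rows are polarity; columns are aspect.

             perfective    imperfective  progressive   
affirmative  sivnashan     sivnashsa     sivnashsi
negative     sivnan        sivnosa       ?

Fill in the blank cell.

Attach evidentiality hearsay -iv → siiv.
Attach mood subjunctive -no → siivno.
polarity = negative: zero marking, form stays siivno.
Attach aspect progressive -si → siivnosi.
Apply vowel deletion: siivnosi → sivnosi.
Nasal assimilation: no change.

sivnosi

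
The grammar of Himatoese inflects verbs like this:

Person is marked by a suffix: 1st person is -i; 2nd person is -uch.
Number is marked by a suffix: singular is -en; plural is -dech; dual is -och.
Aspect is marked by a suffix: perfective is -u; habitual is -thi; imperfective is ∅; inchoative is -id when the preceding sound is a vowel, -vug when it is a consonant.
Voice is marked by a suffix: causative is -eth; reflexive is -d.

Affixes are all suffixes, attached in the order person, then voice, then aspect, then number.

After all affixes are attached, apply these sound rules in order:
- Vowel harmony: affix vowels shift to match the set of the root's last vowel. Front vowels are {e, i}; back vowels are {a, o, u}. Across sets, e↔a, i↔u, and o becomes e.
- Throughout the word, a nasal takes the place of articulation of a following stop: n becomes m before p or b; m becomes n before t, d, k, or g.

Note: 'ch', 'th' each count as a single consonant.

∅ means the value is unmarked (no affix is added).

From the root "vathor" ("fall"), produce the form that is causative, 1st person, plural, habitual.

Attach person 1st person -i → vathori.
Attach voice causative -eth → vathorieth.
Attach aspect habitual -thi → vathorieththi.
Attach number plural -dech → vathorieththidech.
Apply vowel harmony: vathorieththidech → vathoruaththudach.
Nasal assimilation: no change.

vathoruaththudach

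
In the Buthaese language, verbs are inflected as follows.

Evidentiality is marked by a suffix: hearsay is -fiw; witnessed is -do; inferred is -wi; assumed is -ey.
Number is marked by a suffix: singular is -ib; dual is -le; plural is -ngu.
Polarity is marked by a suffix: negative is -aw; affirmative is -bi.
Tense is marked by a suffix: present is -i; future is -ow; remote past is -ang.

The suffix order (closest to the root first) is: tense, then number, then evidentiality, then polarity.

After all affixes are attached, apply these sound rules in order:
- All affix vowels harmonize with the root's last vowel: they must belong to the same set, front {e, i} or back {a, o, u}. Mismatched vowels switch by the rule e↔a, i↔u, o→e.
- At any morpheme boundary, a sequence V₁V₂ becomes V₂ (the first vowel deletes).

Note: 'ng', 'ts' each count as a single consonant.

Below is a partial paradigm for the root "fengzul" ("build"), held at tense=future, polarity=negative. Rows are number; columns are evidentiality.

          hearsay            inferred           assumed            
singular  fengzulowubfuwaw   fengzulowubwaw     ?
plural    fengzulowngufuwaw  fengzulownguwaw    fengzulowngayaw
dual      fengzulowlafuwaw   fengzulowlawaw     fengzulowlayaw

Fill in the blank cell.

fengzulowubayaw

Attach tense future -ow → fengzulow.
Attach number singular -ib → fengzulowib.
Attach evidentiality assumed -ey → fengzulowibey.
Attach polarity negative -aw → fengzulowibeyaw.
Apply vowel harmony: fengzulowibeyaw → fengzulowubayaw.
Vowel deletion: no change.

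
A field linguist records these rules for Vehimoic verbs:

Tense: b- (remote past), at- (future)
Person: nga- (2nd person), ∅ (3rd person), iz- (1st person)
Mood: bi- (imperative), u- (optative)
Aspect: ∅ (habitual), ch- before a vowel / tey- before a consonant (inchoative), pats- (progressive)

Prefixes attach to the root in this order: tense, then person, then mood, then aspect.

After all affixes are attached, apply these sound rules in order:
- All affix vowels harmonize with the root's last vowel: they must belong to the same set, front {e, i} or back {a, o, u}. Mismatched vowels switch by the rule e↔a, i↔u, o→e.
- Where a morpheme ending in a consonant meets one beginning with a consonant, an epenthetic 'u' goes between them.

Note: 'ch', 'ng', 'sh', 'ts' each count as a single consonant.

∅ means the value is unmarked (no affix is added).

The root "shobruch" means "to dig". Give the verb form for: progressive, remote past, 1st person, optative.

patsuuzubushobruch

Attach tense remote past b- → bshobruch.
Attach person 1st person iz- → izbshobruch.
Attach mood optative u- → uizbshobruch.
Attach aspect progressive pats- → patsuizbshobruch.
Apply vowel harmony: patsuizbshobruch → patsuuzbshobruch.
Apply epenthesis: patsuuzbshobruch → patsuuzubushobruch.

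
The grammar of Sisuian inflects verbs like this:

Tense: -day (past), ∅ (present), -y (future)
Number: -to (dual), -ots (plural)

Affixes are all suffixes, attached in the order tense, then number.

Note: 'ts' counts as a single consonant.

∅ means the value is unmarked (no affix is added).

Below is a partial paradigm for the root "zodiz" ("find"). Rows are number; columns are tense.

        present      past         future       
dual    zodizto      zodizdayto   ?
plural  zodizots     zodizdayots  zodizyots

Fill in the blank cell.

zodizyto

Attach tense future -y → zodizy.
Attach number dual -to → zodizyto.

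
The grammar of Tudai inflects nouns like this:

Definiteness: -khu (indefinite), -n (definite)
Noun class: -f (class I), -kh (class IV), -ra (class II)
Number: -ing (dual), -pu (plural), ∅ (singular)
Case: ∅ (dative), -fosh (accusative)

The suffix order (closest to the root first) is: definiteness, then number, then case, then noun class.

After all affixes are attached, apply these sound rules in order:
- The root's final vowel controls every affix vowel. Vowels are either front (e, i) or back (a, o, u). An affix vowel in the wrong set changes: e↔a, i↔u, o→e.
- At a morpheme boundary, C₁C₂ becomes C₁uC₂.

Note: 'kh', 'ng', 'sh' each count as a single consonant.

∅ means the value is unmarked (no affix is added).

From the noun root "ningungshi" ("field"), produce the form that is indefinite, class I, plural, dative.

Attach definiteness indefinite -khu → ningungshikhu.
Attach number plural -pu → ningungshikhupu.
case = dative: zero marking, form stays ningungshikhupu.
Attach noun class class I -f → ningungshikhupuf.
Apply vowel harmony: ningungshikhupuf → ningungshikhipif.
Epenthesis: no change.

ningungshikhipif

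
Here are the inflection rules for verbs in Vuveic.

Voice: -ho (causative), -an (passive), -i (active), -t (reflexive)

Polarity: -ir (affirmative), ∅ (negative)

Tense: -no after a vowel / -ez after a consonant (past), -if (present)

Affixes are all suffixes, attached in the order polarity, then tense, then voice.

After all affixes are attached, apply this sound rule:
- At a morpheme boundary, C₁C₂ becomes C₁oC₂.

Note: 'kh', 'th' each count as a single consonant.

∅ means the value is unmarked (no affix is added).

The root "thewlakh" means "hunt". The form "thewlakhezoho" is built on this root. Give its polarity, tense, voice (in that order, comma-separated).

Segment: thewlakh-ez-ho.
polarity: ∅ → negative.
tense: -no/ez → past.
voice: -ho → causative.

negative, past, causative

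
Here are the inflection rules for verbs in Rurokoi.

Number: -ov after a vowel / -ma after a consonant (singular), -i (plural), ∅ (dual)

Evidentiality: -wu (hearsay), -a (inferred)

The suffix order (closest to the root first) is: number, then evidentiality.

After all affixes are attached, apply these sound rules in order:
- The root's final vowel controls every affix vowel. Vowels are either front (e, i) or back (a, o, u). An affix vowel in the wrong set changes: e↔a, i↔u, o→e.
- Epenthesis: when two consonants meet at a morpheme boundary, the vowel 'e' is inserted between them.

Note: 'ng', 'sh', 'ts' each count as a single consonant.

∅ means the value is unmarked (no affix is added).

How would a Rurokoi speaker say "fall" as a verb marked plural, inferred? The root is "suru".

Attach number plural -i → surui.
Attach evidentiality inferred -a → suruia.
Apply vowel harmony: suruia → suruua.
Epenthesis: no change.

suruua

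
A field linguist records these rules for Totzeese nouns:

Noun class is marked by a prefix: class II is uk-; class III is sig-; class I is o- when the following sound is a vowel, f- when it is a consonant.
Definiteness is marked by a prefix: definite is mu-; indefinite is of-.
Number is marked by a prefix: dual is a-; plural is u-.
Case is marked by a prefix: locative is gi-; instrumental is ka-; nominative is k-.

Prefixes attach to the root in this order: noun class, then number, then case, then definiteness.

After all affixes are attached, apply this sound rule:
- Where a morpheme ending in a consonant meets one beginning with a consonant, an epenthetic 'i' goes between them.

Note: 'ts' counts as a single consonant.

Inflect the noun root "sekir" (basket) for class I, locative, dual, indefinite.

ofigiafisekir

Attach noun class class I f- (before consonant 's') → fsekir.
Attach number dual a- → afsekir.
Attach case locative gi- → giafsekir.
Attach definiteness indefinite of- → ofgiafsekir.
Apply epenthesis: ofgiafsekir → ofigiafisekir.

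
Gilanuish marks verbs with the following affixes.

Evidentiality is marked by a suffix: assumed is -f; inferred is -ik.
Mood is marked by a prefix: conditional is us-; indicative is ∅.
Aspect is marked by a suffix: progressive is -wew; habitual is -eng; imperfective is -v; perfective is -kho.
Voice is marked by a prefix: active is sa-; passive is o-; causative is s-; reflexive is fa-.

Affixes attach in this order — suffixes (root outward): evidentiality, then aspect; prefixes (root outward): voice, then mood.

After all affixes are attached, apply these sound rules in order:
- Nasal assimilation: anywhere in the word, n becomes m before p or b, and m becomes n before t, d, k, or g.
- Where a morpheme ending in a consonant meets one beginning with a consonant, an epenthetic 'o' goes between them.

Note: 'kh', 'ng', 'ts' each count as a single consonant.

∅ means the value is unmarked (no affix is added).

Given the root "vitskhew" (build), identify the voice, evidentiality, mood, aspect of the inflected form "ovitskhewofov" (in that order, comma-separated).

Segment: o-vitskhew-f-v.
voice: o- → passive.
evidentiality: -f → assumed.
mood: ∅ → indicative.
aspect: -v → imperfective.

passive, assumed, indicative, imperfective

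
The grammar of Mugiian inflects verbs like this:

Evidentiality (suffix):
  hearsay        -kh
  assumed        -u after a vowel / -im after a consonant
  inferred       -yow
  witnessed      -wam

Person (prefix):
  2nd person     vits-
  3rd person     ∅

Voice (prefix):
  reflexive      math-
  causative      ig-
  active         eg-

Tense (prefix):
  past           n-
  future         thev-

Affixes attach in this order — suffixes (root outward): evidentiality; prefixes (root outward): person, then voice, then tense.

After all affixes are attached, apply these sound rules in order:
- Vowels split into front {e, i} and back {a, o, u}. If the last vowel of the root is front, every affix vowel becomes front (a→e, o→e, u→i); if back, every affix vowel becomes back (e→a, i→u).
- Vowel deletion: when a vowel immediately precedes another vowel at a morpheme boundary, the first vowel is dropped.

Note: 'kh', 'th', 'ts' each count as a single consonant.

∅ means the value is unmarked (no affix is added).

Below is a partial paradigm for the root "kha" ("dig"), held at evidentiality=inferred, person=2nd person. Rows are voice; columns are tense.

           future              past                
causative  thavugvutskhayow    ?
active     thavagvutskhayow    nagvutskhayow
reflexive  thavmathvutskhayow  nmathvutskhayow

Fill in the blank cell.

nugvutskhayow

Attach evidentiality inferred -yow → khayow.
Attach person 2nd person vits- → vitskhayow.
Attach voice causative ig- → igvitskhayow.
Attach tense past n- → nigvitskhayow.
Apply vowel harmony: nigvitskhayow → nugvutskhayow.
Vowel deletion: no change.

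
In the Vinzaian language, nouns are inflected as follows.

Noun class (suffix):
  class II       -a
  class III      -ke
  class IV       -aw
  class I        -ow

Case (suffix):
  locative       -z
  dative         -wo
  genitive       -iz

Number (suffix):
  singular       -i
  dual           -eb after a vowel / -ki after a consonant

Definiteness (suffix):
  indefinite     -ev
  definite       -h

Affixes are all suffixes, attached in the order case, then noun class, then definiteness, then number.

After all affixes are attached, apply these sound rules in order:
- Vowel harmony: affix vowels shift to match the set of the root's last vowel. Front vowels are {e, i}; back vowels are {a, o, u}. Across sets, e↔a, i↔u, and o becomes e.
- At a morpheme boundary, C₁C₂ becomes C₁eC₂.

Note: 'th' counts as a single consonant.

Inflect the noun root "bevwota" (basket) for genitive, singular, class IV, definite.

bevwotauzawehu

Attach case genitive -iz → bevwotaiz.
Attach noun class class IV -aw → bevwotaizaw.
Attach definiteness definite -h → bevwotaizawh.
Attach number singular -i → bevwotaizawhi.
Apply vowel harmony: bevwotaizawhi → bevwotauzawhu.
Apply epenthesis: bevwotauzawhu → bevwotauzawehu.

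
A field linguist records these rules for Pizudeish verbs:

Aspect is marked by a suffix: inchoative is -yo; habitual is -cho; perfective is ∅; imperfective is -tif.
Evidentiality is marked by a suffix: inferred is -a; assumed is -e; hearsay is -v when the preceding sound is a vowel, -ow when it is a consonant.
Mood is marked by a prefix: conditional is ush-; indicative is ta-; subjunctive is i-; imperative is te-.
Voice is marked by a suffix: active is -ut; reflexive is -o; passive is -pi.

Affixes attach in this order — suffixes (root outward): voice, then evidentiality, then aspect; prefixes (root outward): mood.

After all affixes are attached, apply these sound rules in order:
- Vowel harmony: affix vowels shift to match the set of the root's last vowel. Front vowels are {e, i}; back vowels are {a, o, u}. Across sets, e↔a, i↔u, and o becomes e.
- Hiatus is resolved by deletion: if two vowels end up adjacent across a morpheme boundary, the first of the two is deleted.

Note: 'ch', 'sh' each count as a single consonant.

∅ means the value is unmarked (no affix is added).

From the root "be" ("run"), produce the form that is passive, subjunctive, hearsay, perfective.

Attach voice passive -pi → bepi.
Attach evidentiality hearsay -v (after vowel 'i') → bepiv.
Attach mood subjunctive i- → ibepiv.
aspect = perfective: zero marking, form stays ibepiv.
Vowel harmony: no change.
Vowel deletion: no change.

ibepiv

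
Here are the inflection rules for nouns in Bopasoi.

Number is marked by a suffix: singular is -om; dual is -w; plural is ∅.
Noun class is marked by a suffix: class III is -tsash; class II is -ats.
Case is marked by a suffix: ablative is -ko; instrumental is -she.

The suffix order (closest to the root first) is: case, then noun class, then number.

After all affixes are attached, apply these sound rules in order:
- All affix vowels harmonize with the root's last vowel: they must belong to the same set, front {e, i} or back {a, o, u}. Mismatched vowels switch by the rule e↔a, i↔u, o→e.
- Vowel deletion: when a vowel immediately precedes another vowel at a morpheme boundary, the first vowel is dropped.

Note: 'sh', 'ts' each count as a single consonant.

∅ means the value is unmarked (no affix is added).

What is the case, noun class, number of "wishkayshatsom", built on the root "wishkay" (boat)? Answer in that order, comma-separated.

instrumental, class II, singular

Segment: wishkay-she-ats-om.
case: -she → instrumental.
noun class: -ats → class II.
number: -om → singular.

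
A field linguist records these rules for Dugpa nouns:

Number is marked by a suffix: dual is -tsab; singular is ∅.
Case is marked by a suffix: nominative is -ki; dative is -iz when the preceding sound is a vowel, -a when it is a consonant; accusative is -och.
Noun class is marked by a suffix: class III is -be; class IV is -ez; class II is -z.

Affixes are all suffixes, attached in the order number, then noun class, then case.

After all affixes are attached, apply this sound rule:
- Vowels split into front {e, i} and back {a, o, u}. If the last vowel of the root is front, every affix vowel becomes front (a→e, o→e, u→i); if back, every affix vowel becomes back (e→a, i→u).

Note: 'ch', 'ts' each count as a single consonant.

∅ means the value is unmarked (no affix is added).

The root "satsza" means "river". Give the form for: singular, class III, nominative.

satszabaku

number = singular: zero marking, form stays satsza.
Attach noun class class III -be → satszabe.
Attach case nominative -ki → satszabeki.
Apply vowel harmony: satszabeki → satszabaku.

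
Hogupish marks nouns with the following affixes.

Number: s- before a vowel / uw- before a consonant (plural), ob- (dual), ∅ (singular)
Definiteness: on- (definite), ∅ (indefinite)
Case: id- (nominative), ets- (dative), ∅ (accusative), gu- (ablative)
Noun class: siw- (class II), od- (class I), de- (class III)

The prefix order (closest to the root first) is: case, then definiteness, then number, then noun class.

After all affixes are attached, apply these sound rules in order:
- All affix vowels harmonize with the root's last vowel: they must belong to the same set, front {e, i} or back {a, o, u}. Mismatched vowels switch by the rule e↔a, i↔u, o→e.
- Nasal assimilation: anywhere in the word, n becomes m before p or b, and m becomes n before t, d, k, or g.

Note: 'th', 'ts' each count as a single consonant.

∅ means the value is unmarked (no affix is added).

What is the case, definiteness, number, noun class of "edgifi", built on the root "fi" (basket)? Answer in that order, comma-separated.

ablative, indefinite, singular, class I

Segment: od-gu-fi.
case: gu- → ablative.
definiteness: ∅ → indefinite.
number: ∅ → singular.
noun class: od- → class I.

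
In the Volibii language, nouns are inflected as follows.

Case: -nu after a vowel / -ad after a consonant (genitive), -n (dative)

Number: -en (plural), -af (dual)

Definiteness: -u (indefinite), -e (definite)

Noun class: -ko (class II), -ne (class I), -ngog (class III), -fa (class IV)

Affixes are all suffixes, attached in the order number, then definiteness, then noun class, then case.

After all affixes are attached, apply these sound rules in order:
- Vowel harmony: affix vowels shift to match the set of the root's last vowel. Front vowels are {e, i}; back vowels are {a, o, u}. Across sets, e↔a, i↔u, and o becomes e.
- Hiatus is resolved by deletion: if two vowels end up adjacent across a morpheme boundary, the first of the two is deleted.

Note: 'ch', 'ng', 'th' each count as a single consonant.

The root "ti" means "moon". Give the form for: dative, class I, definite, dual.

Attach number dual -af → tiaf.
Attach definiteness definite -e → tiafe.
Attach noun class class I -ne → tiafene.
Attach case dative -n → tiafenen.
Apply vowel harmony: tiafenen → tiefenen.
Apply vowel deletion: tiefenen → tefenen.

tefenen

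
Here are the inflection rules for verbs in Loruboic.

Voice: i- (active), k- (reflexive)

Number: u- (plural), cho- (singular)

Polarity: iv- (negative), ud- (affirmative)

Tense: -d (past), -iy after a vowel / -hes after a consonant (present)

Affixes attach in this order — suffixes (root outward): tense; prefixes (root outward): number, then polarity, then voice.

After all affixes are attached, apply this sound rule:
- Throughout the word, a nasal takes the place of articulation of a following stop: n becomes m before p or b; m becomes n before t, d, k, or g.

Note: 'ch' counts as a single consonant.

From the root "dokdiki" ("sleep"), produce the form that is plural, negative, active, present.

iivudokdikiiy

Attach number plural u- → udokdiki.
Attach tense present -iy (after vowel 'i') → udokdikiiy.
Attach polarity negative iv- → ivudokdikiiy.
Attach voice active i- → iivudokdikiiy.
Nasal assimilation: no change.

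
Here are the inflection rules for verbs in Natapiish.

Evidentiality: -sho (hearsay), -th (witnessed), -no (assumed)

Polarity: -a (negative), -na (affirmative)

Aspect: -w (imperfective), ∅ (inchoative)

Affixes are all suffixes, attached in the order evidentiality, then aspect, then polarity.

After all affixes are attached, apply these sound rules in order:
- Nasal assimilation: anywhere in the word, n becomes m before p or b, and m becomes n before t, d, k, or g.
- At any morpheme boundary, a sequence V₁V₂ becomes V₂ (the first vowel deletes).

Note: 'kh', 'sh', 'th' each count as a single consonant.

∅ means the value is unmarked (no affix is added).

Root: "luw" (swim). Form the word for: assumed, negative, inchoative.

luwna

Attach evidentiality assumed -no → luwno.
aspect = inchoative: zero marking, form stays luwno.
Attach polarity negative -a → luwnoa.
Nasal assimilation: no change.
Apply vowel deletion: luwnoa → luwna.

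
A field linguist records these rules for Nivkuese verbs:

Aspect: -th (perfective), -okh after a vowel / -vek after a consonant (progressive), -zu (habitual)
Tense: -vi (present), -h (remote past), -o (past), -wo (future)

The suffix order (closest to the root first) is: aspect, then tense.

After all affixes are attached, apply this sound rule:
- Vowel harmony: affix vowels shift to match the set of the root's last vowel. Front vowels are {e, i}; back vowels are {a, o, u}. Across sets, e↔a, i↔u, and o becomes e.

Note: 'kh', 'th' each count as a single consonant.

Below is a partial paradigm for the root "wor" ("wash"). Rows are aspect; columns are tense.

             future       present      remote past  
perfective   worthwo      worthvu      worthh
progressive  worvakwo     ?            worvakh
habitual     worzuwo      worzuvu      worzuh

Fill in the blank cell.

Attach aspect progressive -vek (after consonant 'r') → worvek.
Attach tense present -vi → worvekvi.
Apply vowel harmony: worvekvi → worvakvu.

worvakvu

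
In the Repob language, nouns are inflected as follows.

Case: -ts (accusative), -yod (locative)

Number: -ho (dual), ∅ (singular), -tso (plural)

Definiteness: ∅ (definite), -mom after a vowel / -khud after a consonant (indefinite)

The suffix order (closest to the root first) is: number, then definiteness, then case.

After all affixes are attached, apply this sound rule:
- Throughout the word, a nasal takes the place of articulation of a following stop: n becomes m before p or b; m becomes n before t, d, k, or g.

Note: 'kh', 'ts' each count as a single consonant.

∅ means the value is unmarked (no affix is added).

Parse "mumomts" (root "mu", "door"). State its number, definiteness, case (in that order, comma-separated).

Segment: mu-mom-ts.
number: ∅ → singular.
definiteness: -mom/khud → indefinite.
case: -ts → accusative.

singular, indefinite, accusative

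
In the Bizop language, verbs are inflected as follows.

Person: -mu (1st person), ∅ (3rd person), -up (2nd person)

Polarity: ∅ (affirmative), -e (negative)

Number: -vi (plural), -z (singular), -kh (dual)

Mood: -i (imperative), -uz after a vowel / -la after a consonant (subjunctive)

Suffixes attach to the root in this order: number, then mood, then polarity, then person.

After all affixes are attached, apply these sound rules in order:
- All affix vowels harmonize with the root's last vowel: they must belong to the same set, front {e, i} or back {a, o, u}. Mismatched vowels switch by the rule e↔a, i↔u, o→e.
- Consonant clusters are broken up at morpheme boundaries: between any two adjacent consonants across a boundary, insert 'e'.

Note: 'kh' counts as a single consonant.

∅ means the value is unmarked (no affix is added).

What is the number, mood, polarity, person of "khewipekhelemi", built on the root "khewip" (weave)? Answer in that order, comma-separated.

Segment: khewip-kh-la-mu.
number: -kh → dual.
mood: -uz/la → subjunctive.
polarity: ∅ → affirmative.
person: -mu → 1st person.

dual, subjunctive, affirmative, 1st person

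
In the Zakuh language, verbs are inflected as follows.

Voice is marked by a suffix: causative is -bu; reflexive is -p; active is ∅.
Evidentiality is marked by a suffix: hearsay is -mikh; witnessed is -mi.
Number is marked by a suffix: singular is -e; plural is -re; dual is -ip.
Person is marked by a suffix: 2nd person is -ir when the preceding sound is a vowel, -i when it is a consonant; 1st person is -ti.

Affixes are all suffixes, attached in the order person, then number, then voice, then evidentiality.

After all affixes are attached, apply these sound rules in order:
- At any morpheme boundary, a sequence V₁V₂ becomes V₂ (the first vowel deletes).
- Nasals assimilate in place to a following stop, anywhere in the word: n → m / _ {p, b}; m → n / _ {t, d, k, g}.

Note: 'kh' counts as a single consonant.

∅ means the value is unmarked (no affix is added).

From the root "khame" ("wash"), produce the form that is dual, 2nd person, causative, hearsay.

khamiripbumikh

Attach person 2nd person -ir (after vowel 'e') → khameir.
Attach number dual -ip → khameirip.
Attach voice causative -bu → khameiripbu.
Attach evidentiality hearsay -mikh → khameiripbumikh.
Apply vowel deletion: khameiripbumikh → khamiripbumikh.
Nasal assimilation: no change.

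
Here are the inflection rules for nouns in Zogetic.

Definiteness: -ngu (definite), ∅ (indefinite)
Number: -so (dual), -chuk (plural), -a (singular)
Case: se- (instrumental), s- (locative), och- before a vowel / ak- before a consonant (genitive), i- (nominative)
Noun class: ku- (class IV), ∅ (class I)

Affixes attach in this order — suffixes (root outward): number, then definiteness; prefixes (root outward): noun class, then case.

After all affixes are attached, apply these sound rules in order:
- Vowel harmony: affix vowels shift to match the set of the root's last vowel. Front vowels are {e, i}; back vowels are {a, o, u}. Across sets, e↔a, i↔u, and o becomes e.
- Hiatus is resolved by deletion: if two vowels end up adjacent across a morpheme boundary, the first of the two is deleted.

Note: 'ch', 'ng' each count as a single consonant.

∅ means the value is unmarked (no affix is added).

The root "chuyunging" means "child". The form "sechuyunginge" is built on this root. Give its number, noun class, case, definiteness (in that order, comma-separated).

singular, class I, instrumental, indefinite

Segment: se-chuyunging-a.
number: -a → singular.
noun class: ∅ → class I.
case: se- → instrumental.
definiteness: ∅ → indefinite.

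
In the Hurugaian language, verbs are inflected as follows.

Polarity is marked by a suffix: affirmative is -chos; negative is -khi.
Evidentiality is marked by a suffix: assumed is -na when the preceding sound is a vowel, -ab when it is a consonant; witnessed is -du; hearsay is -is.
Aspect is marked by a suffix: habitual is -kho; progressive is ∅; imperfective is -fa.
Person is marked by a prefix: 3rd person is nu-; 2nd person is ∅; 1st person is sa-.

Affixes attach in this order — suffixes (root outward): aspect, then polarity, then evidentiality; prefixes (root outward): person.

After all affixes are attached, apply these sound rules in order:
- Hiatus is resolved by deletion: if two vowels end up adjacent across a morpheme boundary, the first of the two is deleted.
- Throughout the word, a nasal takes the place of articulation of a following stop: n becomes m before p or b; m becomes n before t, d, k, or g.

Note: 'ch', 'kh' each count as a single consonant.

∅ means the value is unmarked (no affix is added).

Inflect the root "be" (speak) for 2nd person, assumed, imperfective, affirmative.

befachosab

Attach aspect imperfective -fa → befa.
Attach polarity affirmative -chos → befachos.
Attach evidentiality assumed -ab (after consonant 's') → befachosab.
person = 2nd person: zero marking, form stays befachosab.
Vowel deletion: no change.
Nasal assimilation: no change.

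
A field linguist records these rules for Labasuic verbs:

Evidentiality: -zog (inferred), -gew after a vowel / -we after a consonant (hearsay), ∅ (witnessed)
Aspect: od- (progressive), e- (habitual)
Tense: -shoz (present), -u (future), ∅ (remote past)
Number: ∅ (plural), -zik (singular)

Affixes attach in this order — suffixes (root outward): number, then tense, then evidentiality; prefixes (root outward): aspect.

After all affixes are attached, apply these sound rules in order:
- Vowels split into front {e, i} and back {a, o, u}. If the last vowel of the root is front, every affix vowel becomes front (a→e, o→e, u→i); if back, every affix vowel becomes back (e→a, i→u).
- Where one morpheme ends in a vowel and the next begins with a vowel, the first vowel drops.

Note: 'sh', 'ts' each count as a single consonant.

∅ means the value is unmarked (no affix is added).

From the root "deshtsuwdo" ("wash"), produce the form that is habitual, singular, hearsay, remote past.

adeshtsuwdozukwa

Attach number singular -zik → deshtsuwdozik.
Attach aspect habitual e- → edeshtsuwdozik.
tense = remote past: zero marking, form stays edeshtsuwdozik.
Attach evidentiality hearsay -we (after consonant 'k') → edeshtsuwdozikwe.
Apply vowel harmony: edeshtsuwdozikwe → adeshtsuwdozukwa.
Vowel deletion: no change.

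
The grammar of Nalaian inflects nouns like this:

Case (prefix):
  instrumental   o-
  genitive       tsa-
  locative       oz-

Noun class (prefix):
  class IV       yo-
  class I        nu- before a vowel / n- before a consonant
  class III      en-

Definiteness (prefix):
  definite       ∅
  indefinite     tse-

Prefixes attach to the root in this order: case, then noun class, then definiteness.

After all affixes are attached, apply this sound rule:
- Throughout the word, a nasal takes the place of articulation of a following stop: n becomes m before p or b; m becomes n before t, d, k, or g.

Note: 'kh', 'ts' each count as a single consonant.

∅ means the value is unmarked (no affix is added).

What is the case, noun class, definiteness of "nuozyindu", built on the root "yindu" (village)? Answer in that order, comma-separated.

locative, class I, definite

Segment: nu-oz-yindu.
case: oz- → locative.
noun class: nu/n- → class I.
definiteness: ∅ → definite.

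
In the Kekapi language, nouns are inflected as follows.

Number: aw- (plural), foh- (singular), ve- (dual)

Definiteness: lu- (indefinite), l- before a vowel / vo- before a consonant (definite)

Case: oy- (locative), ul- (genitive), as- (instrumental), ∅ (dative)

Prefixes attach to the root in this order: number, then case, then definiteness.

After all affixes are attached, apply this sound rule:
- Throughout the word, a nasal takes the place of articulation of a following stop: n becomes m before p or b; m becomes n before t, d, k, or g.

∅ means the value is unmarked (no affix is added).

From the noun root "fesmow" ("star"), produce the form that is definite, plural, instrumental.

lasawfesmow

Attach number plural aw- → awfesmow.
Attach case instrumental as- → asawfesmow.
Attach definiteness definite l- (before vowel 'a') → lasawfesmow.
Nasal assimilation: no change.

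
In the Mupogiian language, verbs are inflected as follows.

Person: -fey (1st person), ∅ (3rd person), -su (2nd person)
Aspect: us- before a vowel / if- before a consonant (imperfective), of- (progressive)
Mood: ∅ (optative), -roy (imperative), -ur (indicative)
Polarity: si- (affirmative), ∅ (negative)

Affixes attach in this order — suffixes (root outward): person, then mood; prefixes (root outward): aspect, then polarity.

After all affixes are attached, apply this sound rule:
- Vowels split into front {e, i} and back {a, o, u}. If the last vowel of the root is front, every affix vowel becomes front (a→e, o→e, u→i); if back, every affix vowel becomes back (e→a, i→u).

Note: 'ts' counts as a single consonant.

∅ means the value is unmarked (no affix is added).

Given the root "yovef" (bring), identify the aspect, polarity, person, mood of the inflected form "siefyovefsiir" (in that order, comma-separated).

Segment: si-of-yovef-su-ur.
aspect: of- → progressive.
polarity: si- → affirmative.
person: -su → 2nd person.
mood: -ur → indicative.

progressive, affirmative, 2nd person, indicative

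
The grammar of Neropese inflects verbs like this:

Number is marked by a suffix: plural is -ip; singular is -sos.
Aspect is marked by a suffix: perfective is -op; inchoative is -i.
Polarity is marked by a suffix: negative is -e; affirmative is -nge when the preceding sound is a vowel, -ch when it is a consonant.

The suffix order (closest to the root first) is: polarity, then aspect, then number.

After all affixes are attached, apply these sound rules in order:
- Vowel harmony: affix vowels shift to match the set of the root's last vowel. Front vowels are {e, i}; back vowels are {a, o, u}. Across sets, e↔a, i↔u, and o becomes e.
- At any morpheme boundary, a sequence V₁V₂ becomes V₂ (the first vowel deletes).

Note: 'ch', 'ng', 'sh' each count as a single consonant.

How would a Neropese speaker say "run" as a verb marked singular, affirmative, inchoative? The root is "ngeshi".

ngeshingises

Attach polarity affirmative -nge (after vowel 'i') → ngeshinge.
Attach aspect inchoative -i → ngeshingei.
Attach number singular -sos → ngeshingeisos.
Apply vowel harmony: ngeshingeisos → ngeshingeises.
Apply vowel deletion: ngeshingeises → ngeshingises.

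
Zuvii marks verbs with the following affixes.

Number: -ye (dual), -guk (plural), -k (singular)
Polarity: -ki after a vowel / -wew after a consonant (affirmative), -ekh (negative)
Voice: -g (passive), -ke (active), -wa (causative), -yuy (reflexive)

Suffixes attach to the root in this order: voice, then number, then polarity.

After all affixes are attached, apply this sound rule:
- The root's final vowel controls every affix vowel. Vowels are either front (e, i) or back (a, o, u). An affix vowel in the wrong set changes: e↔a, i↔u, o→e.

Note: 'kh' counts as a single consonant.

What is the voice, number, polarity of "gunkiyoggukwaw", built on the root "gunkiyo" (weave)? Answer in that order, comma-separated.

Segment: gunkiyo-g-guk-wew.
voice: -g → passive.
number: -guk → plural.
polarity: -ki/wew → affirmative.

passive, plural, affirmative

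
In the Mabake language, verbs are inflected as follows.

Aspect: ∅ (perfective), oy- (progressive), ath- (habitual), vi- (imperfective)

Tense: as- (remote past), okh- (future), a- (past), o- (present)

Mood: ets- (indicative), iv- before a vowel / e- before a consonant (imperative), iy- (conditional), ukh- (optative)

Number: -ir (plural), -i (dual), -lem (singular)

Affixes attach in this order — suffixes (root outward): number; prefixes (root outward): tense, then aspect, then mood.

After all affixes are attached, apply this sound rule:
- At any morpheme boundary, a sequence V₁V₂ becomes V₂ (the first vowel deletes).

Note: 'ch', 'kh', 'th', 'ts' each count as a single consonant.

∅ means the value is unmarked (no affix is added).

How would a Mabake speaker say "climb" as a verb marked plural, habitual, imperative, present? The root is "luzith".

ivatholuzithir

Attach number plural -ir → luzithir.
Attach tense present o- → oluzithir.
Attach aspect habitual ath- → atholuzithir.
Attach mood imperative iv- (before vowel 'a') → ivatholuzithir.
Vowel deletion: no change.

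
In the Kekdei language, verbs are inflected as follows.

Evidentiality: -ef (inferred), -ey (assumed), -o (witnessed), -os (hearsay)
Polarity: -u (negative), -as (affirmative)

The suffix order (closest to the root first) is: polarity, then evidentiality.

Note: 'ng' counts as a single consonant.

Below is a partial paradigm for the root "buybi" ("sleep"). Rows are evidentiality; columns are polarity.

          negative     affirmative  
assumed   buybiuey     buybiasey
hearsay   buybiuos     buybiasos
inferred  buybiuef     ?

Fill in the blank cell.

buybiasef

Attach polarity affirmative -as → buybias.
Attach evidentiality inferred -ef → buybiasef.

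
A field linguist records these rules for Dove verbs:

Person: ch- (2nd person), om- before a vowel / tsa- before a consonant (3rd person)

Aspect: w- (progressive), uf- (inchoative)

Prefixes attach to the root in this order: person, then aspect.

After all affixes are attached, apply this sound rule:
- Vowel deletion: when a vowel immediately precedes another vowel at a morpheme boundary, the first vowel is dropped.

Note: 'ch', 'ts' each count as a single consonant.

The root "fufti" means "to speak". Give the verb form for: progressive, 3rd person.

Attach person 3rd person tsa- (before consonant 'f') → tsafufti.
Attach aspect progressive w- → wtsafufti.
Vowel deletion: no change.

wtsafufti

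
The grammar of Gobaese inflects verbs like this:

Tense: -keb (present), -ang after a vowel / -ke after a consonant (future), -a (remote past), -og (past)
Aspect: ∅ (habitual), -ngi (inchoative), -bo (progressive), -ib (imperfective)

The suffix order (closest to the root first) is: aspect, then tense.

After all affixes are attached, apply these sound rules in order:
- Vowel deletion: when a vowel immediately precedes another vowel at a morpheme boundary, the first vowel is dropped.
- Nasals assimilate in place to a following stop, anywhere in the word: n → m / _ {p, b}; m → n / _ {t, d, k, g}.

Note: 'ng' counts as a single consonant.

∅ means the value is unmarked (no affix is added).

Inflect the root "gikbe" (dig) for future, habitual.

gikbang

aspect = habitual: zero marking, form stays gikbe.
Attach tense future -ang (after vowel 'e') → gikbeang.
Apply vowel deletion: gikbeang → gikbang.
Nasal assimilation: no change.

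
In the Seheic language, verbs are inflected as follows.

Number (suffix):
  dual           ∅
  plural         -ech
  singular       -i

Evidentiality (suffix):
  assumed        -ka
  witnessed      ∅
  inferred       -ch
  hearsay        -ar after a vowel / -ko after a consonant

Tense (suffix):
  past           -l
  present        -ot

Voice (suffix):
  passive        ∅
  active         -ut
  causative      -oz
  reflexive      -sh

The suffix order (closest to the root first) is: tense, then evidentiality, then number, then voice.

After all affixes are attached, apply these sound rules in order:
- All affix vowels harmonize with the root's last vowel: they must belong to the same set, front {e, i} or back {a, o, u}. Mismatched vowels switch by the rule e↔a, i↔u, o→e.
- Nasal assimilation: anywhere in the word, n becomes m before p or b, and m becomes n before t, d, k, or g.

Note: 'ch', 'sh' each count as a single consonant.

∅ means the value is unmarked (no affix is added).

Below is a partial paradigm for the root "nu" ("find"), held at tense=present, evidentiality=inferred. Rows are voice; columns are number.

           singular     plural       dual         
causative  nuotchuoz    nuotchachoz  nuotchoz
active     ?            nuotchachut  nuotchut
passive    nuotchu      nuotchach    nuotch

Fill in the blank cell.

nuotchuut

Attach tense present -ot → nuot.
Attach evidentiality inferred -ch → nuotch.
Attach number singular -i → nuotchi.
Attach voice active -ut → nuotchiut.
Apply vowel harmony: nuotchiut → nuotchuut.
Nasal assimilation: no change.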